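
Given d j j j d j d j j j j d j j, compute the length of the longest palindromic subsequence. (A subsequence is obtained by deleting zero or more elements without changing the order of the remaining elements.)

One longest palindromic subsequence is jjdjjjjjdjj (positions 2,3,5,6,8,9,10,11,12,13,14); it reads the same forward and backward, and the interval DP gives dp[1][14] = 11.

11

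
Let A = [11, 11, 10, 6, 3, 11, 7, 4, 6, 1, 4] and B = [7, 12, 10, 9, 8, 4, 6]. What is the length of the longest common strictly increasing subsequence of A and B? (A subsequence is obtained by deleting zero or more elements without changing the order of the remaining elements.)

2

A longest common strictly increasing subsequence is 4, 6 (length 2); it appears in order in both A and B, and no longer such subsequence exists.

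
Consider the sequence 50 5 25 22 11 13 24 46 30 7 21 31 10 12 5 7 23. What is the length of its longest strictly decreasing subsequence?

6

One longest decreasing subsequence is 50, 25, 22, 11, 7, 5 (positions 1,3,4,5,10,15), of length 6; no longer one exists.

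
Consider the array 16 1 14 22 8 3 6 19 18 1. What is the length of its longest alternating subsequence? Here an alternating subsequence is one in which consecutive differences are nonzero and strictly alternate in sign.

6

Track the best alternating length ending on an up-step vs a down-step at each position: up/down = 1/1, 1/2, 3/2, 3/1, 3/4, 3/4, 5/4, 5/4, 5/6, 1/6.
The maximum over both is 6; one such subsequence is 16, 1, 14, 8, 19, 18.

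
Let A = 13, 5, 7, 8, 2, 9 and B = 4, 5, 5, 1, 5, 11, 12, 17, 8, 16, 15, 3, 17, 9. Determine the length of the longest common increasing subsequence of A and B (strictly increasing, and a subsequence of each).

3

For each value that appears in both, track the longest common increasing run ending there.
The best achievable length is 3; one witness is 5, 8, 9 (A-positions 2,4,6, B-positions 2,9,14).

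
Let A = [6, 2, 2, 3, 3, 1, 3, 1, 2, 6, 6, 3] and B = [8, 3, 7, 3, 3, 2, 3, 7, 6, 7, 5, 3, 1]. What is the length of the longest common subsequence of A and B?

Backtracking the LCS table gives one alignment: 3 (A4,B2) → 3 (A5,B4) → 3 (A7,B5) → 2 (A9,B6) → 6 (A10,B9) → 3 (A12,B12).
So the longest common subsequence has length 6.

6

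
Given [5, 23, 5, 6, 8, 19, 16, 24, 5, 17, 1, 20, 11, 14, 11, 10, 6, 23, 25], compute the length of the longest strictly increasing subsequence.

Let dp[i] be the longest increasing subsequence ending at position i. Then dp = [1, 2, 1, 2, 3, 4, 4, 5, 1, 5, 1, 6, 4, 5, 4, 4, 2, 7, 8].
The maximum is 8; one witness is 5, 6, 8, 16, 17, 20, 23, 25 at positions 1,4,5,7,10,12,18,19.

8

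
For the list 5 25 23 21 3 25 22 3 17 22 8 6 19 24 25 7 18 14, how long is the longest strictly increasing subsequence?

Scanning left to right, the best length ending at each element is: 5→1, 25→2, 23→2, 21→2, 3→1, 25→3, 22→3, 3→1, 17→2, 22→3, 8→2, 6→2, 19→3, 24→4, 25→5, 7→3, 18→4, 14→4.
So the longest increasing subsequence has length 5, e.g. 5, 21, 22, 24, 25.

5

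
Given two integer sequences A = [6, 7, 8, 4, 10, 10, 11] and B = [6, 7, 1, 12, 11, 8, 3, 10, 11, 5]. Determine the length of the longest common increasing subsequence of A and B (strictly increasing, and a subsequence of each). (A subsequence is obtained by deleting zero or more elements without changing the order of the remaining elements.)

A longest common strictly increasing subsequence is 6, 7, 8, 10, 11 (length 5); it appears in order in both A and B, and no longer such subsequence exists.

5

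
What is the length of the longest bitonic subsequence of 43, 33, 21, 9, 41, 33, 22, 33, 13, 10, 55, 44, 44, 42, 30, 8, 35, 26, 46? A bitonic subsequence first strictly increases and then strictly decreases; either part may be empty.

Let inc[i] be the LIS ending at i and dec[i] the longest strictly decreasing subsequence starting at i. inc = [1, 1, 1, 1, 2, 2, 2, 3, 2, 2, 4, 4, 4, 4, 3, 1, 4, 3, 5], dec = [7, 5, 4, 2, 6, 5, 4, 4, 3, 2, 5, 4, 4, 3, 2, 1, 2, 1, 1].
max_i inc[i]+dec[i]−1 = 8, with one witness 21, 22, 33, 55, 44, 42, 35, 26.

8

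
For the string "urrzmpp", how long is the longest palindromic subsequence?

One longest palindromic subsequence is pp (positions 6,7); it reads the same forward and backward, and the interval DP gives dp[1][7] = 2.

2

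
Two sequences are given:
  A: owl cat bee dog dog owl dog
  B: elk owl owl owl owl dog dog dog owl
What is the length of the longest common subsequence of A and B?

4

A longest common subsequence is owl, dog, dog, owl (length 4); the LCS DP confirms no longer common subsequence exists.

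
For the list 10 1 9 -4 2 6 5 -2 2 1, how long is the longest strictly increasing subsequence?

One longest increasing subsequence is 1, 2, 6 (positions 2,5,6), of length 3; no longer one exists.

3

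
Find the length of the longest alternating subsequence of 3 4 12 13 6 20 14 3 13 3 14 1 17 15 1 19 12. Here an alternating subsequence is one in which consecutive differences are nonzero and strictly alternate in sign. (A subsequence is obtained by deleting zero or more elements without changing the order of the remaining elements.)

13

Track the best alternating length ending on an up-step vs a down-step at each position: up/down = 1/1, 2/1, 2/1, 2/1, 2/3, 4/1, 4/5, 1/5, 6/5, 1/7, 8/5, 1/9, 10/5, 10/11, 1/11, 12/5, 12/13.
The maximum over both is 13; one such subsequence is 3, 12, 6, 20, 3, 13, 3, 14, 1, 17, 15, 19, 12.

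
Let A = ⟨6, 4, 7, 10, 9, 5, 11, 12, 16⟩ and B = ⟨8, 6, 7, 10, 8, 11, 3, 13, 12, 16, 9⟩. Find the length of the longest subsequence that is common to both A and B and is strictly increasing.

A longest common strictly increasing subsequence is 6, 7, 10, 11, 12, 16 (length 6); it appears in order in both A and B, and no longer such subsequence exists.

6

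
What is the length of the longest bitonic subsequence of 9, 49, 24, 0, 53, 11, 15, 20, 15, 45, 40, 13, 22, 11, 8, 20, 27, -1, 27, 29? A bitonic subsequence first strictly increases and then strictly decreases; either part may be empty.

10

One longest bitonic subsequence is 9, 11, 15, 20, 45, 40, 22, 11, 8, -1 (positions 1,6,7,8,10,11,13,14,15,18): it rises to 45 then falls. Length 10 is optimal.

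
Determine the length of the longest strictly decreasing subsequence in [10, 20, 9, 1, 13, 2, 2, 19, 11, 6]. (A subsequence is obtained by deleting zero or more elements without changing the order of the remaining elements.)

4

Let dp[i] be the longest decreasing subsequence ending at position i. Then dp = [1, 1, 2, 3, 2, 3, 3, 2, 3, 4].
The maximum is 4; one witness is 20, 13, 11, 6 at positions 2,5,9,10.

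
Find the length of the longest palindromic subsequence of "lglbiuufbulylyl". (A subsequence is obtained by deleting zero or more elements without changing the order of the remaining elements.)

8

Using dp[i][j] = 2 + dp[i+1][j−1] if the ends match, else max(dp[i+1][j], dp[i][j−1]):
dp[1][15] = 8. A witness is llbuubll at positions 1,3,4,6,7,9,13,15.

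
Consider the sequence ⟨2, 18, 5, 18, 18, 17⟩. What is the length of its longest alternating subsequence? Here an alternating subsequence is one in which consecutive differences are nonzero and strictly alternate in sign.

Track the best alternating length ending on an up-step vs a down-step at each position: up/down = 1/1, 2/1, 2/3, 4/1, 4/1, 4/5.
The maximum over both is 5; one such subsequence is 2, 18, 5, 18, 17.

5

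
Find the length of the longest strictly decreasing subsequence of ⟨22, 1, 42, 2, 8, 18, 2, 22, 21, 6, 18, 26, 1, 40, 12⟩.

Scanning left to right, the best length ending at each element is: 22→1, 1→2, 42→1, 2→2, 8→2, 18→2, 2→3, 22→2, 21→3, 6→4, 18→4, 26→2, 1→5, 40→2, 12→5.
So the longest decreasing subsequence has length 5, e.g. 42, 22, 21, 6, 1.

5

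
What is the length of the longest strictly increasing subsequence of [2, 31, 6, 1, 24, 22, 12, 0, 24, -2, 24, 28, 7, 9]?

One longest increasing subsequence is 2, 6, 22, 24, 28 (positions 1,3,6,9,12), of length 5; no longer one exists.

5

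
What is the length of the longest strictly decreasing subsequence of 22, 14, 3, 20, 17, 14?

4

Let dp[i] be the longest decreasing subsequence ending at position i. Then dp = [1, 2, 3, 2, 3, 4].
The maximum is 4; one witness is 22, 20, 17, 14 at positions 1,4,5,6.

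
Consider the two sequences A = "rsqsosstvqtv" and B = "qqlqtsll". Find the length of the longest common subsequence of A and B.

3

A longest common subsequence is qqt (length 3); the LCS DP confirms no longer common subsequence exists.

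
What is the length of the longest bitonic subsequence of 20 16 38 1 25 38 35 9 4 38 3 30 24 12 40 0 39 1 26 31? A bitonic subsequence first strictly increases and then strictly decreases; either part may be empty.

Let inc[i] be the LIS ending at i and dec[i] the longest strictly decreasing subsequence starting at i. inc = [1, 1, 2, 1, 2, 3, 3, 2, 2, 4, 2, 3, 3, 3, 5, 1, 5, 2, 4, 5], dec = [6, 5, 6, 2, 5, 6, 5, 4, 3, 5, 2, 4, 3, 2, 3, 1, 2, 1, 1, 1].
max_i inc[i]+dec[i]−1 = 8, with one witness 20, 25, 38, 35, 30, 24, 12, 1.

8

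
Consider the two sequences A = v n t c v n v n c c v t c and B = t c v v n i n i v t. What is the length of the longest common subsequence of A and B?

Backtracking the LCS table gives one alignment: t (A3,B1) → c (A4,B2) → v (A5,B4) → n (A6,B5) → n (A8,B7) → v (A11,B9) → t (A12,B10).
So the longest common subsequence has length 7.

7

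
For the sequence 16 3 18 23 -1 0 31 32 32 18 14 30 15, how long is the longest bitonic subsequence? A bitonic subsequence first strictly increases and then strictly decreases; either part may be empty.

One longest bitonic subsequence is 16, 18, 23, 31, 32, 30, 15 (positions 1,3,4,7,8,12,13): it rises to 32 then falls. Length 7 is optimal.

7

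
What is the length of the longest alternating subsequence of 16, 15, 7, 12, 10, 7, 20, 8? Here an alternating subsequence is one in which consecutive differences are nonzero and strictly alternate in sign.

6

Track the best alternating length ending on an up-step vs a down-step at each position: up/down = 1/1, 1/2, 1/2, 3/2, 3/4, 1/4, 5/1, 5/6.
The maximum over both is 6; one such subsequence is 16, 7, 12, 10, 20, 8.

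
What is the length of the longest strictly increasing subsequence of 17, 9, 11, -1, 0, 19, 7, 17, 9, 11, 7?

One longest increasing subsequence is -1, 0, 7, 9, 11 (positions 4,5,7,9,10), of length 5; no longer one exists.

5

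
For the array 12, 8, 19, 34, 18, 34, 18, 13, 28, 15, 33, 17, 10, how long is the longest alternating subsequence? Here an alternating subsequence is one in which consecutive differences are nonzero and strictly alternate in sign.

A longest alternating subsequence is 12, 8, 19, 18, 34, 18, 28, 15, 33, 17 (positions 1,2,3,5,6,7,9,10,11,12); its 9 consecutive differences strictly alternate in sign, and length 10 is optimal.

10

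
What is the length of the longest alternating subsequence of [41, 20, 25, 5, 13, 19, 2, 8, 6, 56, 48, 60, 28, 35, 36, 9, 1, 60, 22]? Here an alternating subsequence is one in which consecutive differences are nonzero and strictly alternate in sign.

Track the best alternating length ending on an up-step vs a down-step at each position: up/down = 1/1, 1/2, 3/2, 1/4, 5/4, 5/4, 1/6, 7/6, 7/8, 9/1, 9/10, 11/1, 9/12, 13/12, 13/12, 9/14, 1/14, 15/1, 15/16.
The maximum over both is 16; one such subsequence is 41, 20, 25, 5, 13, 2, 8, 6, 56, 48, 60, 28, 35, 9, 60, 22.

16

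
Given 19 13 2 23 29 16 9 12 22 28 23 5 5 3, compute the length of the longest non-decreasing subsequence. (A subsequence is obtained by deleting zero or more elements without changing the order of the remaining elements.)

Let dp[i] be the longest non-decreasing subsequence ending at position i. Then dp = [1, 1, 1, 2, 3, 2, 2, 3, 4, 5, 5, 2, 3, 2].
The maximum is 5; one witness is 2, 9, 12, 22, 28 at positions 3,7,8,9,10.

5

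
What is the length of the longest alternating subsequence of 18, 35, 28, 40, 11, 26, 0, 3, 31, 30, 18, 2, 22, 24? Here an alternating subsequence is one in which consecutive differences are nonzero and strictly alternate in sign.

Track the best alternating length ending on an up-step vs a down-step at each position: up/down = 1/1, 2/1, 2/3, 4/1, 1/5, 6/5, 1/7, 8/7, 8/5, 8/9, 8/9, 8/9, 10/9, 10/9.
The maximum over both is 10; one such subsequence is 18, 35, 28, 40, 11, 26, 0, 31, 18, 22.

10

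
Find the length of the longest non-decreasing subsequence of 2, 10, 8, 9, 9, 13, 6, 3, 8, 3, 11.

5

Let dp[i] be the longest non-decreasing subsequence ending at position i. Then dp = [1, 2, 2, 3, 4, 5, 2, 2, 3, 3, 5].
The maximum is 5; one witness is 2, 8, 9, 9, 13 at positions 1,3,4,5,6.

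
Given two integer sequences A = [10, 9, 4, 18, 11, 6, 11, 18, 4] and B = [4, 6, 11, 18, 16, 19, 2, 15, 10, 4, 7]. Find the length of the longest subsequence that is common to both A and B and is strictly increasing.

A longest common strictly increasing subsequence is 4, 6, 11, 18 (length 4); it appears in order in both A and B, and no longer such subsequence exists.

4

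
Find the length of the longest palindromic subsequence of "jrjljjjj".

6

Using dp[i][j] = 2 + dp[i+1][j−1] if the ends match, else max(dp[i+1][j], dp[i][j−1]):
dp[1][8] = 6. A witness is jjjjjj at positions 1,3,5,6,7,8.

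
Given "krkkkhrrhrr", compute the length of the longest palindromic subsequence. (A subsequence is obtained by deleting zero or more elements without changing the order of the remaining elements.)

Using dp[i][j] = 2 + dp[i+1][j−1] if the ends match, else max(dp[i+1][j], dp[i][j−1]):
dp[1][11] = 6. A witness is rhrrhr at positions 2,6,7,8,9,11.

6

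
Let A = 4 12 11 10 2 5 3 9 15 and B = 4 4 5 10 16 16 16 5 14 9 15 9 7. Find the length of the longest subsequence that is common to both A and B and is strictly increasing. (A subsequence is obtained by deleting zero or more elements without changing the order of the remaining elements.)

For each value that appears in both, track the longest common increasing run ending there.
The best achievable length is 4; one witness is 4, 5, 9, 15 (A-positions 1,6,8,9, B-positions 1,3,10,11).

4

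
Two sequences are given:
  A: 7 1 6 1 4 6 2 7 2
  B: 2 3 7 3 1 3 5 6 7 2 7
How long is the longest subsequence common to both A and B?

Backtracking the LCS table gives one alignment: 7 (A1,B3) → 1 (A2,B5) → 6 (A3,B8) → 2 (A7,B10) → 7 (A8,B11).
So the longest common subsequence has length 5.

5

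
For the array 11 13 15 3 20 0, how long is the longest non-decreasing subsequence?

Let dp[i] be the longest non-decreasing subsequence ending at position i. Then dp = [1, 2, 3, 1, 4, 1].
The maximum is 4; one witness is 11, 13, 15, 20 at positions 1,2,3,5.

4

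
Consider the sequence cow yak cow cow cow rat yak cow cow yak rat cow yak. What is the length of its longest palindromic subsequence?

One longest palindromic subsequence is yak cow rat yak cow cow yak rat cow yak (positions 2,3,6,7,8,9,10,11,12,13); it reads the same forward and backward, and the interval DP gives dp[1][13] = 10.

10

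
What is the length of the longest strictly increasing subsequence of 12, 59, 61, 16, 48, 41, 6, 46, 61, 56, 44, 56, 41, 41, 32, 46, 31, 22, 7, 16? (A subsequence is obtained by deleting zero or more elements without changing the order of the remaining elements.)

5

Let dp[i] be the longest increasing subsequence ending at position i. Then dp = [1, 2, 3, 2, 3, 3, 1, 4, 5, 5, 4, 5, 3, 3, 3, 5, 3, 3, 2, 3].
The maximum is 5; one witness is 12, 16, 41, 46, 61 at positions 1,4,6,8,9.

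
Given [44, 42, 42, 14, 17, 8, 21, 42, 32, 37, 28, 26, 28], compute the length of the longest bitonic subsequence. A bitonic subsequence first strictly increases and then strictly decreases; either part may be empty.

7

Let inc[i] be the LIS ending at i and dec[i] the longest strictly decreasing subsequence starting at i. inc = [1, 1, 1, 1, 2, 1, 3, 4, 4, 5, 4, 4, 5], dec = [5, 4, 4, 2, 2, 1, 1, 4, 3, 3, 2, 1, 1].
max_i inc[i]+dec[i]−1 = 7, with one witness 14, 17, 21, 42, 37, 28, 26.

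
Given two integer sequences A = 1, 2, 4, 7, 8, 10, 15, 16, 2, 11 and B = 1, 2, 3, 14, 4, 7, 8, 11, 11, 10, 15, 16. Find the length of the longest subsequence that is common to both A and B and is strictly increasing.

For each value that appears in both, track the longest common increasing run ending there.
The best achievable length is 8; one witness is 1, 2, 4, 7, 8, 10, 15, 16 (A-positions 1,2,3,4,5,6,7,8, B-positions 1,2,5,6,7,10,11,12).

8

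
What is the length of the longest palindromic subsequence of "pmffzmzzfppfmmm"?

9

One longest palindromic subsequence is mffzzzffm (positions 2,3,4,5,7,8,9,12,15); it reads the same forward and backward, and the interval DP gives dp[1][15] = 9.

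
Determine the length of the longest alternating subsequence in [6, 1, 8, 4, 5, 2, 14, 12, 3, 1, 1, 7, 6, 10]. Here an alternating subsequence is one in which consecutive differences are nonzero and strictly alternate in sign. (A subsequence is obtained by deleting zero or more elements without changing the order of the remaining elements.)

A longest alternating subsequence is 6, 1, 8, 4, 5, 2, 14, 3, 7, 6, 10 (positions 1,2,3,4,5,6,7,9,12,13,14); its 10 consecutive differences strictly alternate in sign, and length 11 is optimal.

11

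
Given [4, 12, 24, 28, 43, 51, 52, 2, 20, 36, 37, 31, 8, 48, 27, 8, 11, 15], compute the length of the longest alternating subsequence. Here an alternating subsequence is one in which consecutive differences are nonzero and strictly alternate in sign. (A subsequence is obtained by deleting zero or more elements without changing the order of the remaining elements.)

Track the best alternating length ending on an up-step vs a down-step at each position: up/down = 1/1, 2/1, 2/1, 2/1, 2/1, 2/1, 2/1, 1/3, 4/3, 4/3, 4/3, 4/5, 4/5, 6/3, 6/7, 4/7, 8/7, 8/7.
The maximum over both is 8; one such subsequence is 4, 12, 2, 36, 31, 48, 8, 11.

8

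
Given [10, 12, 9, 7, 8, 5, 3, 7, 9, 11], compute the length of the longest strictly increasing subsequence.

One longest increasing subsequence is 7, 8, 9, 11 (positions 4,5,9,10), of length 4; no longer one exists.

4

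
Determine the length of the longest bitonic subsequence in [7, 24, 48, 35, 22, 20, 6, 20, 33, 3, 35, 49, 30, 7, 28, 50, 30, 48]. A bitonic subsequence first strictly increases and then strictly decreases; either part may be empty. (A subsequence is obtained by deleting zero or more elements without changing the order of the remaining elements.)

Let inc[i] be the LIS ending at i and dec[i] the longest strictly decreasing subsequence starting at i. inc = [1, 2, 3, 3, 2, 2, 1, 2, 3, 1, 4, 5, 3, 2, 3, 6, 4, 5], dec = [3, 5, 6, 5, 4, 3, 2, 2, 3, 1, 3, 3, 2, 1, 1, 2, 1, 1].
max_i inc[i]+dec[i]−1 = 8, with one witness 7, 24, 48, 35, 22, 20, 6, 3.

8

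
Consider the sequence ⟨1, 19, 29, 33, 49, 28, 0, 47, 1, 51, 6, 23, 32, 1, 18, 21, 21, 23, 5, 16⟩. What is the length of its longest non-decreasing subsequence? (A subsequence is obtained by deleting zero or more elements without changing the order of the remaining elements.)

Let dp[i] be the longest non-decreasing subsequence ending at position i. Then dp = [1, 2, 3, 4, 5, 3, 1, 5, 2, 6, 3, 4, 5, 3, 4, 5, 6, 7, 4, 5].
The maximum is 7; one witness is 1, 1, 6, 18, 21, 21, 23 at positions 1,9,11,15,16,17,18.

7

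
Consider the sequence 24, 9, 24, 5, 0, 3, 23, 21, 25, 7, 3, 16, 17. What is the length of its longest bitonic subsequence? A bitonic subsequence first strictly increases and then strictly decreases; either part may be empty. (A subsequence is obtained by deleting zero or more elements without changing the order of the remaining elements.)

6

Let inc[i] be the LIS ending at i and dec[i] the longest strictly decreasing subsequence starting at i. inc = [1, 1, 2, 1, 1, 2, 3, 3, 4, 3, 2, 4, 5], dec = [5, 3, 5, 2, 1, 1, 4, 3, 3, 2, 1, 1, 1].
max_i inc[i]+dec[i]−1 = 6, with one witness 9, 24, 23, 21, 7, 3.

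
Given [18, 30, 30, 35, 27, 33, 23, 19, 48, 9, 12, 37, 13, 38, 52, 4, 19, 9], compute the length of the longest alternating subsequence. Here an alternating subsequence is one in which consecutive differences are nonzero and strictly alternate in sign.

13

Track the best alternating length ending on an up-step vs a down-step at each position: up/down = 1/1, 2/1, 2/1, 2/1, 2/3, 4/3, 2/5, 2/5, 6/1, 1/7, 8/7, 8/7, 8/9, 10/7, 10/1, 1/11, 12/11, 12/13.
The maximum over both is 13; one such subsequence is 18, 30, 27, 33, 23, 48, 9, 37, 13, 38, 4, 19, 9.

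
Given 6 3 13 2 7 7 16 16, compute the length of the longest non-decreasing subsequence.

One longest non-decreasing subsequence is 6, 7, 7, 16, 16 (positions 1,5,6,7,8), of length 5; no longer one exists.

5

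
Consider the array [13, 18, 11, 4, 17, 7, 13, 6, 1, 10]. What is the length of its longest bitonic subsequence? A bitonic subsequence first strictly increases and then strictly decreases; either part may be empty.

One longest bitonic subsequence is 13, 18, 17, 13, 6, 1 (positions 1,2,5,7,8,9): it rises to 18 then falls. Length 6 is optimal.

6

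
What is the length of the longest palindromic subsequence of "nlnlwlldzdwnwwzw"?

7

One longest palindromic subsequence is wzwwwzw (positions 5,9,11,13,14,15,16); it reads the same forward and backward, and the interval DP gives dp[1][16] = 7.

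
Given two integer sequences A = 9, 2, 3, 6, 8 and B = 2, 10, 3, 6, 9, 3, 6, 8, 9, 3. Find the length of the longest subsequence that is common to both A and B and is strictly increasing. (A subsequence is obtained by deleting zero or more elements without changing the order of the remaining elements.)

4

For each value that appears in both, track the longest common increasing run ending there.
The best achievable length is 4; one witness is 2, 3, 6, 8 (A-positions 2,3,4,5, B-positions 1,3,4,8).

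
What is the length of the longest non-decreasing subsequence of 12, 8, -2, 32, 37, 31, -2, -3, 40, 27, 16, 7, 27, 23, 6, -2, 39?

Scanning left to right, the best length ending at each element is: 12→1, 8→1, -2→1, 32→2, 37→3, 31→2, -2→2, -3→1, 40→4, 27→3, 16→3, 7→3, 27→4, 23→4, 6→3, -2→3, 39→5.
So the longest non-decreasing subsequence has length 5, e.g. -2, -2, 27, 27, 39.

5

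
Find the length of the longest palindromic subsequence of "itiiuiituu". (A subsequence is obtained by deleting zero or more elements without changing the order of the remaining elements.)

7

One longest palindromic subsequence is tiiuiit (positions 2,3,4,5,6,7,8); it reads the same forward and backward, and the interval DP gives dp[1][10] = 7.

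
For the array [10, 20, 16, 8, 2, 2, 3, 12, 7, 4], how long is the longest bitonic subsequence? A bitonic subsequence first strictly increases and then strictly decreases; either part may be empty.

6

One longest bitonic subsequence is 10, 20, 16, 12, 7, 4 (positions 1,2,3,8,9,10): it rises to 20 then falls. Length 6 is optimal.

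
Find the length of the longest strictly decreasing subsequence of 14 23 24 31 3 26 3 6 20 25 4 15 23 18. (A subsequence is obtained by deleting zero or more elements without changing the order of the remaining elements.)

Scanning left to right, the best length ending at each element is: 14→1, 23→1, 24→1, 31→1, 3→2, 26→2, 3→3, 6→3, 20→3, 25→3, 4→4, 15→4, 23→4, 18→5.
So the longest decreasing subsequence has length 5, e.g. 31, 26, 25, 23, 18.

5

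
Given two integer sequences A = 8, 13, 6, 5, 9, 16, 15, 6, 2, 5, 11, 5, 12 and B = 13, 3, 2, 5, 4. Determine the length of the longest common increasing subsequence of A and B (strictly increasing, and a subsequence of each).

2

For each value that appears in both, track the longest common increasing run ending there.
The best achievable length is 2; one witness is 2, 5 (A-positions 9,10, B-positions 3,4).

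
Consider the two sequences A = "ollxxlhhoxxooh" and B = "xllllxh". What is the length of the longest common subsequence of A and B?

Backtracking the LCS table gives one alignment: l (A2,B3) → l (A3,B4) → l (A6,B5) → x (A11,B6) → h (A14,B7).
So the longest common subsequence has length 5.

5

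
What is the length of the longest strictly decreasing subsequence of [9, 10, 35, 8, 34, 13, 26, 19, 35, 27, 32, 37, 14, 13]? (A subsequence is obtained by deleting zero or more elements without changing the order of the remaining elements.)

6

Let dp[i] be the longest decreasing subsequence ending at position i. Then dp = [1, 1, 1, 2, 2, 3, 3, 4, 1, 3, 3, 1, 5, 6].
The maximum is 6; one witness is 35, 34, 26, 19, 14, 13 at positions 3,5,7,8,13,14.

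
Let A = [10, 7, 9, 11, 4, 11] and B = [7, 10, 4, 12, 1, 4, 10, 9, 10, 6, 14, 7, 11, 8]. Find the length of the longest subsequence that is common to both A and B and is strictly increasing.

3

A longest common strictly increasing subsequence is 7, 9, 11 (length 3); it appears in order in both A and B, and no longer such subsequence exists.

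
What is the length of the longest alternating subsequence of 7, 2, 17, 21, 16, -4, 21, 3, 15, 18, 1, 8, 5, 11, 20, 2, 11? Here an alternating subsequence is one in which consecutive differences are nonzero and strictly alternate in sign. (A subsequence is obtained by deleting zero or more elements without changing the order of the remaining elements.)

Track the best alternating length ending on an up-step vs a down-step at each position: up/down = 1/1, 1/2, 3/1, 3/1, 3/4, 1/4, 5/1, 5/6, 7/6, 7/6, 5/8, 9/8, 9/10, 11/8, 11/6, 9/12, 13/12.
The maximum over both is 13; one such subsequence is 7, 2, 17, 16, 21, 3, 15, 1, 8, 5, 11, 2, 11.

13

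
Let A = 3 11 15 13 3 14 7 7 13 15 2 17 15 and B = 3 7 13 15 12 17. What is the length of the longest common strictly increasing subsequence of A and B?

A longest common strictly increasing subsequence is 3, 7, 13, 15, 17 (length 5); it appears in order in both A and B, and no longer such subsequence exists.

5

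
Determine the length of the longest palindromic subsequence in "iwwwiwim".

6

One longest palindromic subsequence is iwwwwi (positions 1,2,3,4,6,7); it reads the same forward and backward, and the interval DP gives dp[1][8] = 6.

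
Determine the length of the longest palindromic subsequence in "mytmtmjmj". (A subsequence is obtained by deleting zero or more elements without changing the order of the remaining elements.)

5

One longest palindromic subsequence is mmtmm (positions 1,4,5,6,8); it reads the same forward and backward, and the interval DP gives dp[1][9] = 5.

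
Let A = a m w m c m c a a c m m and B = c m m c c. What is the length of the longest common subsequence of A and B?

4

Backtracking the LCS table gives one alignment: m (A4,B2) → m (A6,B3) → c (A7,B4) → c (A10,B5).
So the longest common subsequence has length 4.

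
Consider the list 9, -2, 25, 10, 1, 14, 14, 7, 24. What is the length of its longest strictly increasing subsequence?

4

Let dp[i] be the longest increasing subsequence ending at position i. Then dp = [1, 1, 2, 2, 2, 3, 3, 3, 4].
The maximum is 4; one witness is 9, 10, 14, 24 at positions 1,4,6,9.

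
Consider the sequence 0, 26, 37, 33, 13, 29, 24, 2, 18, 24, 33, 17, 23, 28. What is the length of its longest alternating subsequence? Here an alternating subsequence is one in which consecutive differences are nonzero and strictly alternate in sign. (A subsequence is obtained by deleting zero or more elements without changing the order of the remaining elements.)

8

A longest alternating subsequence is 0, 26, 13, 29, 2, 18, 17, 23 (positions 1,2,5,6,8,9,12,13); its 7 consecutive differences strictly alternate in sign, and length 8 is optimal.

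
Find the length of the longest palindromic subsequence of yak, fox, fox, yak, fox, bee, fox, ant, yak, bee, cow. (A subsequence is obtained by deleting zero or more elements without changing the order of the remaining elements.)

7

One longest palindromic subsequence is yak fox fox yak fox fox yak (positions 1,2,3,4,5,7,9); it reads the same forward and backward, and the interval DP gives dp[1][11] = 7.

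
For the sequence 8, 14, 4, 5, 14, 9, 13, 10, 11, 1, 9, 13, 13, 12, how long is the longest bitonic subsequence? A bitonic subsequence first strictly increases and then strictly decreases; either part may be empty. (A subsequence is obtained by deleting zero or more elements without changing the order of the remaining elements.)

7

Let inc[i] be the LIS ending at i and dec[i] the longest strictly decreasing subsequence starting at i. inc = [1, 2, 1, 2, 3, 3, 4, 4, 5, 1, 3, 6, 6, 6], dec = [3, 4, 2, 2, 4, 2, 3, 2, 2, 1, 1, 2, 2, 1].
max_i inc[i]+dec[i]−1 = 7, with one witness 4, 5, 9, 10, 11, 13, 12.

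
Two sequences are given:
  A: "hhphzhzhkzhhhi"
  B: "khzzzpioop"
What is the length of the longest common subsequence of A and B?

5

A longest common subsequence is hzzzi (length 5); the LCS DP confirms no longer common subsequence exists.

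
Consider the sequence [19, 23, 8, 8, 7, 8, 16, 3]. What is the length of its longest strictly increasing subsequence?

3

Let dp[i] be the longest increasing subsequence ending at position i. Then dp = [1, 2, 1, 1, 1, 2, 3, 1].
The maximum is 3; one witness is 7, 8, 16 at positions 5,6,7.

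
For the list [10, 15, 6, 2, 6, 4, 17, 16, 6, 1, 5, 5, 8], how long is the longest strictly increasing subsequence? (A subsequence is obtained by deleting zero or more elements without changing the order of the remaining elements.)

Scanning left to right, the best length ending at each element is: 10→1, 15→2, 6→1, 2→1, 6→2, 4→2, 17→3, 16→3, 6→3, 1→1, 5→3, 5→3, 8→4.
So the longest increasing subsequence has length 4, e.g. 2, 4, 6, 8.

4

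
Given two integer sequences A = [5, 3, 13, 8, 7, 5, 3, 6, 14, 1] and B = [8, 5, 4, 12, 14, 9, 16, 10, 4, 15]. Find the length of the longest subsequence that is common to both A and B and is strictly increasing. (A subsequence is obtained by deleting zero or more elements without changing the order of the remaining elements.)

2

A longest common strictly increasing subsequence is 8, 14 (length 2); it appears in order in both A and B, and no longer such subsequence exists.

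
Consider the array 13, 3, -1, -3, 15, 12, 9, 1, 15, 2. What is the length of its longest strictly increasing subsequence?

3

One longest increasing subsequence is 3, 12, 15 (positions 2,6,9), of length 3; no longer one exists.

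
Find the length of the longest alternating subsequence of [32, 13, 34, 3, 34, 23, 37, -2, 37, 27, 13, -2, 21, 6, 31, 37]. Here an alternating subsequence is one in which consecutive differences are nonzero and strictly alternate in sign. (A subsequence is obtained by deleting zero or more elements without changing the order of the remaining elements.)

Track the best alternating length ending on an up-step vs a down-step at each position: up/down = 1/1, 1/2, 3/1, 1/4, 5/1, 5/6, 7/1, 1/8, 9/1, 9/10, 9/10, 1/10, 11/10, 11/12, 13/10, 13/1.
The maximum over both is 13; one such subsequence is 32, 13, 34, 3, 34, 23, 37, -2, 37, 13, 21, 6, 31.

13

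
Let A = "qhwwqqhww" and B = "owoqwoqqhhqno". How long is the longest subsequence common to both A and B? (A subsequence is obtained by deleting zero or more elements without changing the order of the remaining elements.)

A longest common subsequence is qwqqh (length 5); the LCS DP confirms no longer common subsequence exists.

5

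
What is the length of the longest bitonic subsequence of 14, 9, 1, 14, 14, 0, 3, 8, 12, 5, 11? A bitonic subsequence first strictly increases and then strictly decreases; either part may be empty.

Let inc[i] be the LIS ending at i and dec[i] the longest strictly decreasing subsequence starting at i. inc = [1, 1, 1, 2, 2, 1, 2, 3, 4, 3, 4], dec = [4, 3, 2, 3, 3, 1, 1, 2, 2, 1, 1].
max_i inc[i]+dec[i]−1 = 5, with one witness 1, 3, 8, 12, 11.

5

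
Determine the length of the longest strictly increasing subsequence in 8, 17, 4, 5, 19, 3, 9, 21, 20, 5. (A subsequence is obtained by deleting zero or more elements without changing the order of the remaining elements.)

4

Scanning left to right, the best length ending at each element is: 8→1, 17→2, 4→1, 5→2, 19→3, 3→1, 9→3, 21→4, 20→4, 5→2.
So the longest increasing subsequence has length 4, e.g. 8, 17, 19, 21.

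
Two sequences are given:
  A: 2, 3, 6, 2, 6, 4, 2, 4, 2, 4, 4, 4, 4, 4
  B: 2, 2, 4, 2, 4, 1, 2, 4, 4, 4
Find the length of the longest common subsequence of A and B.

A longest common subsequence is 2, 2, 4, 2, 4, 2, 4, 4, 4 (length 9); the LCS DP confirms no longer common subsequence exists.

9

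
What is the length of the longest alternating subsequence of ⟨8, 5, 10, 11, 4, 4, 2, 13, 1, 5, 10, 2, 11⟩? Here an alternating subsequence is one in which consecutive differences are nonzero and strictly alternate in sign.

Track the best alternating length ending on an up-step vs a down-step at each position: up/down = 1/1, 1/2, 3/1, 3/1, 1/4, 1/4, 1/4, 5/1, 1/6, 7/6, 7/6, 7/8, 9/6.
The maximum over both is 9; one such subsequence is 8, 5, 10, 4, 13, 1, 5, 2, 11.

9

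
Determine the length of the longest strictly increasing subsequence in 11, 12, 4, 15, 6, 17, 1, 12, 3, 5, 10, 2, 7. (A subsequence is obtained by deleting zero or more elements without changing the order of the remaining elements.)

4

One longest increasing subsequence is 11, 12, 15, 17 (positions 1,2,4,6), of length 4; no longer one exists.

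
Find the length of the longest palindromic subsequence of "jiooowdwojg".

7

Using dp[i][j] = 2 + dp[i+1][j−1] if the ends match, else max(dp[i+1][j], dp[i][j−1]):
dp[1][11] = 7. A witness is jowdwoj at positions 1,3,6,7,8,9,10.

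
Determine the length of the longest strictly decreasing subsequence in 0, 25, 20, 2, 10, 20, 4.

Let dp[i] be the longest decreasing subsequence ending at position i. Then dp = [1, 1, 2, 3, 3, 2, 4].
The maximum is 4; one witness is 25, 20, 10, 4 at positions 2,3,5,7.

4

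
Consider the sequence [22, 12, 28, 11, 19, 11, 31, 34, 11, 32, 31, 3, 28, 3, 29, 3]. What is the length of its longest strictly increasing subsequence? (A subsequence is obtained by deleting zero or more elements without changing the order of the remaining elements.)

4

Scanning left to right, the best length ending at each element is: 22→1, 12→1, 28→2, 11→1, 19→2, 11→1, 31→3, 34→4, 11→1, 32→4, 31→3, 3→1, 28→3, 3→1, 29→4, 3→1.
So the longest increasing subsequence has length 4, e.g. 22, 28, 31, 34.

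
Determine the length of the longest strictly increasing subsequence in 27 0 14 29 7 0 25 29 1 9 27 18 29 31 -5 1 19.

6

Let dp[i] be the longest increasing subsequence ending at position i. Then dp = [1, 1, 2, 3, 2, 1, 3, 4, 2, 3, 4, 4, 5, 6, 1, 2, 5].
The maximum is 6; one witness is 0, 14, 25, 27, 29, 31 at positions 2,3,7,11,13,14.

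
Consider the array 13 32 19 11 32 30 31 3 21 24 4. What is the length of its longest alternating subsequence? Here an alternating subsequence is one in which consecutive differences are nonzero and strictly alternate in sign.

9

Track the best alternating length ending on an up-step vs a down-step at each position: up/down = 1/1, 2/1, 2/3, 1/3, 4/1, 4/5, 6/5, 1/7, 8/7, 8/7, 8/9.
The maximum over both is 9; one such subsequence is 13, 32, 19, 32, 30, 31, 3, 21, 4.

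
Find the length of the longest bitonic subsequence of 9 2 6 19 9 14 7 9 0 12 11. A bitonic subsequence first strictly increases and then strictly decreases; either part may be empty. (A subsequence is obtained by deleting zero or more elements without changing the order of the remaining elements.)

6

One longest bitonic subsequence is 2, 6, 19, 14, 12, 11 (positions 2,3,4,6,10,11): it rises to 19 then falls. Length 6 is optimal.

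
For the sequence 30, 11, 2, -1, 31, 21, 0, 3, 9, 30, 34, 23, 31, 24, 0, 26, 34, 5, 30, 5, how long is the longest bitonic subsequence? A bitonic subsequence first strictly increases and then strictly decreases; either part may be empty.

10

Let inc[i] be the LIS ending at i and dec[i] the longest strictly decreasing subsequence starting at i. inc = [1, 1, 1, 1, 2, 2, 2, 3, 4, 5, 6, 5, 6, 6, 2, 7, 8, 4, 8, 4], dec = [4, 3, 2, 1, 4, 3, 1, 2, 2, 3, 4, 2, 3, 2, 1, 2, 3, 1, 2, 1].
max_i inc[i]+dec[i]−1 = 10, with one witness -1, 0, 3, 9, 23, 24, 26, 34, 30, 5.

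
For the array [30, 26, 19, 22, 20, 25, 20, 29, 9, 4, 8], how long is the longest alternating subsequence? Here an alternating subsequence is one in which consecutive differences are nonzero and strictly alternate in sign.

Track the best alternating length ending on an up-step vs a down-step at each position: up/down = 1/1, 1/2, 1/2, 3/2, 3/4, 5/2, 3/6, 7/2, 1/8, 1/8, 9/8.
The maximum over both is 9; one such subsequence is 30, 19, 22, 20, 25, 20, 29, 4, 8.

9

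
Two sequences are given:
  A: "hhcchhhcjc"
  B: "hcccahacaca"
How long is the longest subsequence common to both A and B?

Backtracking the LCS table gives one alignment: h (A1,B1) → c (A3,B3) → c (A4,B4) → h (A5,B6) → c (A8,B8) → c (A10,B10).
So the longest common subsequence has length 6.

6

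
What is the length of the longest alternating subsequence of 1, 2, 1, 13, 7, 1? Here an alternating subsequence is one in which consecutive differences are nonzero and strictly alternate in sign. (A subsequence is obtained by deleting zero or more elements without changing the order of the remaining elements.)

5

A longest alternating subsequence is 1, 2, 1, 13, 7 (positions 1,2,3,4,5); its 4 consecutive differences strictly alternate in sign, and length 5 is optimal.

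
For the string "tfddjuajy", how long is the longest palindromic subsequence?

One longest palindromic subsequence is jaj (positions 5,7,8); it reads the same forward and backward, and the interval DP gives dp[1][9] = 3.

3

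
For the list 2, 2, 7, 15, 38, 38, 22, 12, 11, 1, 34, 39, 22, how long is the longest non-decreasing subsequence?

7

One longest non-decreasing subsequence is 2, 2, 7, 15, 38, 38, 39 (positions 1,2,3,4,5,6,12), of length 7; no longer one exists.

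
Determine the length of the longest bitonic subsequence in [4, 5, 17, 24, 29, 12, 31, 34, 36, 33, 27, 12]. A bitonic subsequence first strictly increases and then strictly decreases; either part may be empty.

One longest bitonic subsequence is 4, 5, 17, 24, 29, 31, 34, 36, 33, 27, 12 (positions 1,2,3,4,5,7,8,9,10,11,12): it rises to 36 then falls. Length 11 is optimal.

11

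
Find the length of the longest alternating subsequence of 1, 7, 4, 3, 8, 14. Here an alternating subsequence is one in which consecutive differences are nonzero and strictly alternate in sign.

Track the best alternating length ending on an up-step vs a down-step at each position: up/down = 1/1, 2/1, 2/3, 2/3, 4/1, 4/1.
The maximum over both is 4; one such subsequence is 1, 7, 4, 8.

4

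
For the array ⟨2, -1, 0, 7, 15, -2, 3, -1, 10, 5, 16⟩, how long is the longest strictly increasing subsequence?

5

One longest increasing subsequence is -1, 0, 7, 15, 16 (positions 2,3,4,5,11), of length 5; no longer one exists.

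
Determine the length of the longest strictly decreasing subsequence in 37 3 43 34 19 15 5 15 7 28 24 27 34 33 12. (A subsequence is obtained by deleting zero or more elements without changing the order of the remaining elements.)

5

One longest decreasing subsequence is 37, 34, 19, 15, 5 (positions 1,4,5,6,7), of length 5; no longer one exists.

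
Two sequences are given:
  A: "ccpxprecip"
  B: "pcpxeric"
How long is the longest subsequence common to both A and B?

Backtracking the LCS table gives one alignment: c (A2,B2) → p (A3,B3) → x (A4,B4) → r (A6,B6) → c (A8,B8).
So the longest common subsequence has length 5.

5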